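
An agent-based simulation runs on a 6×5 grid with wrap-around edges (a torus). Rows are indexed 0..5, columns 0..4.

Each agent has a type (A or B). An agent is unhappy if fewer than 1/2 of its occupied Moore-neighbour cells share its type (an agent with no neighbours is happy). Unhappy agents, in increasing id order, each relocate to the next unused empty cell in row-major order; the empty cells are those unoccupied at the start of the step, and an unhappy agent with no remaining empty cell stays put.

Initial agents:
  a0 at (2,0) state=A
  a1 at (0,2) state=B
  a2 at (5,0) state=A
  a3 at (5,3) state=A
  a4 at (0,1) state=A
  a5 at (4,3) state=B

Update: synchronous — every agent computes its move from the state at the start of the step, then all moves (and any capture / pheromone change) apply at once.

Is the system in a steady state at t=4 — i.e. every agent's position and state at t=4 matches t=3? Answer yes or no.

t=1: a0@(2,0):A a1@(0,0):B a2@(5,0):A a3@(0,3):A a4@(0,1):A a5@(0,4):B
t=2: a0@(2,0):A a1@(0,2):B a2@(1,0):A a3@(1,1):A a4@(0,1):A a5@(1,2):B
t=3: a0@(2,0):A a1@(0,0):B a2@(1,0):A a3@(1,1):A a4@(0,1):A a5@(0,3):B
t=4: a0@(2,0):A a1@(0,2):B a2@(1,0):A a3@(1,1):A a4@(0,1):A a5@(0,3):B

no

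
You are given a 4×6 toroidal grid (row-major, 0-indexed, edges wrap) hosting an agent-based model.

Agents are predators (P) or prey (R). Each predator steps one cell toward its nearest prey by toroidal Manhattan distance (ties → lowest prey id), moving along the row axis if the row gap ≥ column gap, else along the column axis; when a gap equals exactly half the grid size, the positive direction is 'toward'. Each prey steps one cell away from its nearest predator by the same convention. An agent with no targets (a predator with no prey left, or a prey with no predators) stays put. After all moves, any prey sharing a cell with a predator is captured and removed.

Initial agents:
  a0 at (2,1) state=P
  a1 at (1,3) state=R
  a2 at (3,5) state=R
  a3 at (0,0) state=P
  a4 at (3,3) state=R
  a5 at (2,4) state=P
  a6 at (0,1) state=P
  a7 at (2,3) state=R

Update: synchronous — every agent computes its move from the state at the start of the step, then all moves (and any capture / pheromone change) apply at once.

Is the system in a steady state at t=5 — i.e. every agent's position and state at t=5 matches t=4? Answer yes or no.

t=1: a0@(2,2):P a1@(0,3):R a2@(2,5):R a3@(3,0):P a4@(0,3):R a5@(2,3):P a6@(0,2):P
t=2: a0@(3,2):P a1@(0,4):R a2@(1,5):R a3@(2,0):P a4@(0,4):R a5@(3,3):P a6@(0,3):P
t=3: a0@(3,3):P a1@(0,5):R a2@(0,5):R a3@(1,0):P a4@(0,5):R a5@(0,3):P a6@(0,4):P
t=4: a0@(3,4):P a3@(0,0):P a5@(0,4):P a6@(0,5):P
t=5: (unchanged — steady state)

yes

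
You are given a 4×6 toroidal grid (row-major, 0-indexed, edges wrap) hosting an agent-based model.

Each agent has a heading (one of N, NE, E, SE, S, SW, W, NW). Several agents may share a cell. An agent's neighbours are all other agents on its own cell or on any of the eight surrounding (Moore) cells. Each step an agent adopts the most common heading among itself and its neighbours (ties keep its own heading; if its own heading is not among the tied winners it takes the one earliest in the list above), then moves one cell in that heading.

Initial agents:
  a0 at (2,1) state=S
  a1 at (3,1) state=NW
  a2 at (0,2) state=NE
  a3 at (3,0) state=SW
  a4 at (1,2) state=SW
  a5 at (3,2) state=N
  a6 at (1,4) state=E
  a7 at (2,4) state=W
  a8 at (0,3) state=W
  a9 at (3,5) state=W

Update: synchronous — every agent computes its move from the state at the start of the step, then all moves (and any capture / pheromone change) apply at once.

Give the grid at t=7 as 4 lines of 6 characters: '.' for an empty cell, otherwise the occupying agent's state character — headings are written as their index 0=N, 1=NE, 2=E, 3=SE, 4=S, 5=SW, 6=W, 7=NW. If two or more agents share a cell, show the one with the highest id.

556...
5..6..
..66.5
...66.

t=1: a0@(3,0):SW a1@(2,0):NW a2@(3,3):NE a3@(0,5):SW a4@(2,1):SW a5@(2,2):N a6@(1,3):W a7@(2,3):W a8@(0,2):W a9@(3,4):W
t=2: a0@(0,5):SW a1@(3,5):SW a2@(3,2):W a3@(1,4):SW a4@(3,0):SW a5@(2,1):W a6@(1,2):W a7@(2,2):W a8@(0,1):W a9@(3,3):W
t=3: a0@(1,4):SW a1@(0,4):SW a2@(3,1):W a3@(2,3):SW a4@(0,5):SW a5@(2,0):W a6@(1,1):W a7@(2,1):W a8@(0,0):W a9@(3,2):W
t=4: a0@(2,3):SW a1@(1,3):SW a2@(3,0):W a3@(3,2):SW a4@(1,4):SW a5@(2,5):W a6@(1,0):W a7@(2,0):W a8@(0,5):W a9@(3,1):W
t=5: a0@(3,2):SW a1@(2,2):SW a2@(3,5):W a3@(0,1):SW a4@(2,3):SW a5@(2,4):W a6@(1,5):W a7@(2,5):W a8@(0,4):W a9@(3,0):W
t=6: a0@(0,1):SW a1@(3,1):SW a2@(3,4):W a3@(1,0):SW a4@(3,2):SW a5@(2,3):W a6@(1,4):W a7@(2,4):W a8@(0,3):W a9@(3,5):W
t=7: a0@(1,0):SW a1@(0,0):SW a2@(3,3):W a3@(2,5):SW a4@(0,1):SW a5@(2,2):W a6@(1,3):W a7@(2,3):W a8@(0,2):W a9@(3,4):W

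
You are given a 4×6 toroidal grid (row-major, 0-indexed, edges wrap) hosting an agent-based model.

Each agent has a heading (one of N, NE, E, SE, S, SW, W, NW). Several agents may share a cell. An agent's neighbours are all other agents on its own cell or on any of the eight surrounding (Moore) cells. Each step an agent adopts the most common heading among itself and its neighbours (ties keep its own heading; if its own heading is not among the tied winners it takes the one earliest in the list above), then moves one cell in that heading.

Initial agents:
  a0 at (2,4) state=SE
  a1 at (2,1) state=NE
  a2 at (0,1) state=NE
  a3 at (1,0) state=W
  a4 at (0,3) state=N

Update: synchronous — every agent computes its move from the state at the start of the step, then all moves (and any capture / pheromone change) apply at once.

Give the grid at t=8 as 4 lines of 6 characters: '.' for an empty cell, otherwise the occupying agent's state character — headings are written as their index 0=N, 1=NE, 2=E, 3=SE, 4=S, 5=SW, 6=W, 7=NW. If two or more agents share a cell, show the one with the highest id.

...1..
..1...
3..1..
......

t=1: a0@(3,5):SE a1@(1,2):NE a2@(3,2):NE a3@(0,1):NE a4@(3,3):N
t=2: a0@(0,0):SE a1@(0,3):NE a2@(2,3):NE a3@(3,2):NE a4@(2,3):N
t=3: a0@(1,1):SE a1@(3,4):NE a2@(1,4):NE a3@(2,3):NE a4@(1,4):NE
t=4: a0@(2,2):SE a1@(2,5):NE a2@(0,5):NE a3@(1,4):NE a4@(0,5):NE
t=5: a0@(3,3):SE a1@(1,0):NE a2@(3,0):NE a3@(0,5):NE a4@(3,0):NE
t=6: a0@(0,4):SE a1@(0,1):NE a2@(2,1):NE a3@(3,0):NE a4@(2,1):NE
t=7: a0@(1,5):SE a1@(3,2):NE a2@(1,2):NE a3@(2,1):NE a4@(1,2):NE
t=8: a0@(2,0):SE a1@(2,3):NE a2@(0,3):NE a3@(1,2):NE a4@(0,3):NE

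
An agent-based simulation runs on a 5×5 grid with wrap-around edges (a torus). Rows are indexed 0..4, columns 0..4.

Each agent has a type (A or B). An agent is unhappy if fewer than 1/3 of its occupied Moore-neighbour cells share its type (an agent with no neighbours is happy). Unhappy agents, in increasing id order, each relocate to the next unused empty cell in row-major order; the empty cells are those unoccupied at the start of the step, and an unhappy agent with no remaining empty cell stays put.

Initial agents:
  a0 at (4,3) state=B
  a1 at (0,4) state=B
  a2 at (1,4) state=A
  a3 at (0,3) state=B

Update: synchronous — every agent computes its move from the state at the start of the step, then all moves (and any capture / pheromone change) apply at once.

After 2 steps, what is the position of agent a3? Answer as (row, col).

t=1: a0@(4,3):B a1@(0,4):B a2@(0,0):A a3@(0,3):B
t=2: a0@(4,3):B a1@(0,4):B a2@(0,1):A a3@(0,3):B

(0, 3)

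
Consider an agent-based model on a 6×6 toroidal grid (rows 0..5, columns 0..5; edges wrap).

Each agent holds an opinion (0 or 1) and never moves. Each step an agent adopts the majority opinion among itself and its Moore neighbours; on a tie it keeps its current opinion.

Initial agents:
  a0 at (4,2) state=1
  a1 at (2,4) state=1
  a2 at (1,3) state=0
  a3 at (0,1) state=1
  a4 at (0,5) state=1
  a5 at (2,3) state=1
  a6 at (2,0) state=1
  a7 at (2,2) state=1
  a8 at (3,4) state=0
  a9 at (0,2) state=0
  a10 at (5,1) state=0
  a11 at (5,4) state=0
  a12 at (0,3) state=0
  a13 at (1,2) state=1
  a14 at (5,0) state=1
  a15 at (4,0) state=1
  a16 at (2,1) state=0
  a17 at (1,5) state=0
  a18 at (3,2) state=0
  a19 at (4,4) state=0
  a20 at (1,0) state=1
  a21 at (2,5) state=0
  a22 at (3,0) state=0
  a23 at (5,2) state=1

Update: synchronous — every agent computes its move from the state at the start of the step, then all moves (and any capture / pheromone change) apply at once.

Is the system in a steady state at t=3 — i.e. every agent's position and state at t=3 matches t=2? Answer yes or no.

no

t=1: a0@(4,2):1 a1@(2,4):0 a2@(1,3):1 a3@(0,1):1 a4@(0,5):1 a5@(2,3):1 a6@(2,0):0 a7@(2,2):1 a8@(3,4):0 a9@(0,2):0 a10@(5,1):1 a11@(5,4):0 a12@(0,3):0 a13@(1,2):1 a14@(5,0):1 a15@(4,0):1 a16@(2,1):1 a17@(1,5):1 a18@(3,2):1 a19@(4,4):0 a20@(1,0):1 a21@(2,5):0 a22@(3,0):0 a23@(5,2):1
t=2: a0@(4,2):1 a1@(2,4):0 a2@(1,3):1 a3@(0,1):1 a4@(0,5):1 a5@(2,3):1 a6@(2,0):0 a7@(2,2):1 a8@(3,4):0 a9@(0,2):1 a10@(5,1):1 a11@(5,4):0 a12@(0,3):0 a13@(1,2):1 a14@(5,0):1 a15@(4,0):1 a16@(2,1):1 a17@(1,5):1 a18@(3,2):1 a19@(4,4):0 a20@(1,0):1 a21@(2,5):0 a22@(3,0):0 a23@(5,2):1
t=3: a0@(4,2):1 a1@(2,4):0 a2@(1,3):1 a3@(0,1):1 a4@(0,5):1 a5@(2,3):1 a6@(2,0):0 a7@(2,2):1 a8@(3,4):0 a9@(0,2):1 a10@(5,1):1 a11@(5,4):0 a12@(0,3):1 a13@(1,2):1 a14@(5,0):1 a15@(4,0):1 a16@(2,1):1 a17@(1,5):1 a18@(3,2):1 a19@(4,4):0 a20@(1,0):1 a21@(2,5):0 a22@(3,0):0 a23@(5,2):1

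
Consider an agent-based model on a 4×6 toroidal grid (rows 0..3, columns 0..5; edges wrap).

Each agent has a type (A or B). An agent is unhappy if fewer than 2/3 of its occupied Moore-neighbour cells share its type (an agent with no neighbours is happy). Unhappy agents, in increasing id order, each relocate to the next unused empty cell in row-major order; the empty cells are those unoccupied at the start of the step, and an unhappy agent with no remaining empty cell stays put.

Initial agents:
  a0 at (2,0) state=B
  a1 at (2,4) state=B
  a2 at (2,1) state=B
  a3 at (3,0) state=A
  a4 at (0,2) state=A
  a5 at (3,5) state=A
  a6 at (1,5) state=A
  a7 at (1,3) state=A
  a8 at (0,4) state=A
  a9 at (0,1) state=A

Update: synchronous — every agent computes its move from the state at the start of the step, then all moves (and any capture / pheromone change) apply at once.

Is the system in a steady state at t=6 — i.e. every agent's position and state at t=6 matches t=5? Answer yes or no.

t=1: a0@(0,0):B a1@(0,3):B a2@(0,5):B a3@(1,0):A a4@(0,2):A a5@(1,1):A a6@(1,2):A a7@(1,3):A a8@(0,4):A a9@(0,1):A
t=2: a0@(1,4):B a1@(1,5):B a2@(2,0):B a3@(2,1):A a4@(0,2):A a5@(1,1):A a6@(1,2):A a7@(1,3):A a8@(2,2):A a9@(0,1):A
t=3: a0@(0,0):B a1@(1,5):B a2@(0,3):B a3@(2,1):A a4@(0,2):A a5@(1,1):A a6@(1,2):A a7@(1,3):A a8@(2,2):A a9@(0,1):A
t=4: a0@(0,4):B a1@(1,5):B a2@(0,5):B a3@(2,1):A a4@(0,2):A a5@(1,1):A a6@(1,2):A a7@(1,3):A a8@(2,2):A a9@(0,1):A
t=5: (unchanged — steady state)

yes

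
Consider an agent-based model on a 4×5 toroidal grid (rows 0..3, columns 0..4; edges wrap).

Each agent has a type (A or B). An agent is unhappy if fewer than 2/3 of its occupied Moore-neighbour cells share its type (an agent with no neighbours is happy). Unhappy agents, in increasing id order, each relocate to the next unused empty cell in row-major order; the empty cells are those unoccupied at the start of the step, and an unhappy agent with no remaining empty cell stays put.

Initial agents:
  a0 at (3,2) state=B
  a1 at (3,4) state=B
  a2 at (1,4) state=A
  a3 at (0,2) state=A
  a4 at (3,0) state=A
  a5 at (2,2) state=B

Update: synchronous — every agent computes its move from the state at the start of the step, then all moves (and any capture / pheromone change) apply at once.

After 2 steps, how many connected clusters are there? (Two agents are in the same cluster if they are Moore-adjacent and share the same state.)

3

t=1: a0@(0,0):B a1@(0,1):B a2@(1,4):A a3@(0,3):A a4@(0,4):A a5@(2,2):B
t=2: a0@(0,2):B a1@(0,1):B a2@(1,4):A a3@(0,3):A a4@(0,4):A a5@(2,2):B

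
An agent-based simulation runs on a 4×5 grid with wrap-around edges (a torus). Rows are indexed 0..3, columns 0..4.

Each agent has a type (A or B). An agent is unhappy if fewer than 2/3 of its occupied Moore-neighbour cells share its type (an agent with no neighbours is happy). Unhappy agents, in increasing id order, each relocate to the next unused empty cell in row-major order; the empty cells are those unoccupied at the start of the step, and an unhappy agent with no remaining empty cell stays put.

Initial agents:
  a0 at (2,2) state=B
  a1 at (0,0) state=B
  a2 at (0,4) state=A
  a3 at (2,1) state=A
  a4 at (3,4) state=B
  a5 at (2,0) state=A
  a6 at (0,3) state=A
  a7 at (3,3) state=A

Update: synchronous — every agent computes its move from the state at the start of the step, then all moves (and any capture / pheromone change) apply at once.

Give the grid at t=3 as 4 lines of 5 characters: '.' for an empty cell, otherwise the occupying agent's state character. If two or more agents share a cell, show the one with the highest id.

t=1: a0@(0,1):B a1@(0,2):B a2@(1,0):A a3@(1,1):A a4@(1,2):B a5@(1,3):A a6@(0,3):A a7@(1,4):A
t=2: a0@(0,0):B a1@(0,4):B a2@(1,0):A a3@(2,0):A a4@(2,1):B a5@(2,2):A a6@(2,3):A a7@(1,4):A
t=3: a0@(0,1):B a1@(0,2):B a2@(0,3):A a3@(2,0):A a4@(1,1):B a5@(1,2):A a6@(2,3):A a7@(1,3):A

.BBA.
.BAA.
A..A.
.....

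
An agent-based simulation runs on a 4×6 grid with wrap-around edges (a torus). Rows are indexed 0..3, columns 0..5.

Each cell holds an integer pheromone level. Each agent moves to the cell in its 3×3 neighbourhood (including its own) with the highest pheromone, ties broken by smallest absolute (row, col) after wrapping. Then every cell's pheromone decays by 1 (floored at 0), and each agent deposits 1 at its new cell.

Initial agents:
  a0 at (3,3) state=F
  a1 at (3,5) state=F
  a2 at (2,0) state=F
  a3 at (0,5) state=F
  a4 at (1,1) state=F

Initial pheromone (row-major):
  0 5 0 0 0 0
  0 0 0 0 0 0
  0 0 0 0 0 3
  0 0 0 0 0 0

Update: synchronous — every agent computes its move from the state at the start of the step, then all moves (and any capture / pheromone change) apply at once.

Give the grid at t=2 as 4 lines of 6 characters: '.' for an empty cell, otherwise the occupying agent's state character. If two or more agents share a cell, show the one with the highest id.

t=1: a0@(0,2) a1@(2,5) a2@(2,5) a3@(0,0) a4@(0,1) | pheromone: 1 5 1 0 0 0 / 0 0 0 0 0 0 / 0 0 0 0 0 4 / 0 0 0 0 0 0
t=2: a0@(0,1) a1@(2,5) a2@(2,5) a3@(0,1) a4@(0,1) | pheromone: 0 7 0 0 0 0 / 0 0 0 0 0 0 / 0 0 0 0 0 5 / 0 0 0 0 0 0

.F....
......
.....F
......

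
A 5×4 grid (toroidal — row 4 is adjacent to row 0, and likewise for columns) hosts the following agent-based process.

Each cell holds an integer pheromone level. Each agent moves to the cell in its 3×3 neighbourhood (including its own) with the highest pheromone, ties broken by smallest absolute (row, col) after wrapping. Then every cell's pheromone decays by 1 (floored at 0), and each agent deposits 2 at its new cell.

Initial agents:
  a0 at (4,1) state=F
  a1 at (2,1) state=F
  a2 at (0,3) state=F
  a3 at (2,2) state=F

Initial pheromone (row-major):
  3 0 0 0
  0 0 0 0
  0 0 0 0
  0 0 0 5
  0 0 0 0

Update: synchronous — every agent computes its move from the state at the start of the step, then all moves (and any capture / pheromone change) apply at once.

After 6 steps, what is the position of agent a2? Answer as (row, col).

(0, 0)

t=1: a0@(0,0) a1@(1,0) a2@(0,0) a3@(3,3) | pheromone: 6 0 0 0 / 2 0 0 0 / 0 0 0 0 / 0 0 0 6 / 0 0 0 0
t=2: a0@(0,0) a1@(0,0) a2@(0,0) a3@(3,3) | pheromone: 11 0 0 0 / 1 0 0 0 / 0 0 0 0 / 0 0 0 7 / 0 0 0 0
t=3: a0@(0,0) a1@(0,0) a2@(0,0) a3@(3,3) | pheromone: 16 0 0 0 / 0 0 0 0 / 0 0 0 0 / 0 0 0 8 / 0 0 0 0
t=4: a0@(0,0) a1@(0,0) a2@(0,0) a3@(3,3) | pheromone: 21 0 0 0 / 0 0 0 0 / 0 0 0 0 / 0 0 0 9 / 0 0 0 0
t=5: a0@(0,0) a1@(0,0) a2@(0,0) a3@(3,3) | pheromone: 26 0 0 0 / 0 0 0 0 / 0 0 0 0 / 0 0 0 10 / 0 0 0 0
t=6: a0@(0,0) a1@(0,0) a2@(0,0) a3@(3,3) | pheromone: 31 0 0 0 / 0 0 0 0 / 0 0 0 0 / 0 0 0 11 / 0 0 0 0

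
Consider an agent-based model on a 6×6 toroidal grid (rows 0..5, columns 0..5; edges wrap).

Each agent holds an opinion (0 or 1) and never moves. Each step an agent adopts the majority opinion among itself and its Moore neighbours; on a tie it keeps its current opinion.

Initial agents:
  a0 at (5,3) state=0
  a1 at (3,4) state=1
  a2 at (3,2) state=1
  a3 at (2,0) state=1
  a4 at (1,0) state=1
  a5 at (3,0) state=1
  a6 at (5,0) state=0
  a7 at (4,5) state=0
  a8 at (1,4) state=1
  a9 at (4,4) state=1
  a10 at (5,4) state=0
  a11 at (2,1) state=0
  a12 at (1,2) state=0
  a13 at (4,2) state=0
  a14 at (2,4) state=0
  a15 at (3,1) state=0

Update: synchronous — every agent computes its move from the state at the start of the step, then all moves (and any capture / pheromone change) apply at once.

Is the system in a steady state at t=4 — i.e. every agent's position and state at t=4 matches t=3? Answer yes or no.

t=1: a0@(5,3):0 a1@(3,4):1 a2@(3,2):0 a3@(2,0):1 a4@(1,0):1 a5@(3,0):0 a6@(5,0):0 a7@(4,5):0 a8@(1,4):1 a9@(4,4):0 a10@(5,4):0 a11@(2,1):1 a12@(1,2):0 a13@(4,2):0 a14@(2,4):1 a15@(3,1):0
t=2: a0@(5,3):0 a1@(3,4):1 a2@(3,2):0 a3@(2,0):1 a4@(1,0):1 a5@(3,0):0 a6@(5,0):0 a7@(4,5):0 a8@(1,4):1 a9@(4,4):0 a10@(5,4):0 a11@(2,1):0 a12@(1,2):0 a13@(4,2):0 a14@(2,4):1 a15@(3,1):0
t=3: a0@(5,3):0 a1@(3,4):1 a2@(3,2):0 a3@(2,0):0 a4@(1,0):1 a5@(3,0):0 a6@(5,0):0 a7@(4,5):0 a8@(1,4):1 a9@(4,4):0 a10@(5,4):0 a11@(2,1):0 a12@(1,2):0 a13@(4,2):0 a14@(2,4):1 a15@(3,1):0
t=4: a0@(5,3):0 a1@(3,4):1 a2@(3,2):0 a3@(2,0):0 a4@(1,0):0 a5@(3,0):0 a6@(5,0):0 a7@(4,5):0 a8@(1,4):1 a9@(4,4):0 a10@(5,4):0 a11@(2,1):0 a12@(1,2):0 a13@(4,2):0 a14@(2,4):1 a15@(3,1):0

no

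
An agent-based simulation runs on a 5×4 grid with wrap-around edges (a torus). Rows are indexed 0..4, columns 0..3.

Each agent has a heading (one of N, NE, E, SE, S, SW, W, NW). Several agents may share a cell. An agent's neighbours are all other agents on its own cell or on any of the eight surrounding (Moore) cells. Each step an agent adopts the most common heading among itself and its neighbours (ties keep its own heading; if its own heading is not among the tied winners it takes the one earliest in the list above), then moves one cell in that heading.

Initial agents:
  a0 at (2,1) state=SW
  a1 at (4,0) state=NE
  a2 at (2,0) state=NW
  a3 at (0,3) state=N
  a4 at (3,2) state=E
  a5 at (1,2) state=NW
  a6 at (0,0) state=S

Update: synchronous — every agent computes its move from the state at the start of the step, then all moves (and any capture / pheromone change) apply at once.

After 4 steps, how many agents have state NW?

5

t=1: a0@(1,0):NW a1@(3,1):NE a2@(1,3):NW a3@(4,3):N a4@(3,3):E a5@(0,1):NW a6@(1,0):S
t=2: a0@(0,3):NW a1@(2,2):NE a2@(0,2):NW a3@(3,3):N a4@(3,0):E a5@(4,0):NW a6@(0,3):NW
t=3: a0@(4,2):NW a1@(1,3):NE a2@(4,1):NW a3@(2,3):N a4@(3,1):E a5@(3,3):NW a6@(4,2):NW
t=4: a0@(3,1):NW a1@(0,0):NE a2@(3,0):NW a3@(1,3):N a4@(2,0):NW a5@(2,2):NW a6@(3,1):NW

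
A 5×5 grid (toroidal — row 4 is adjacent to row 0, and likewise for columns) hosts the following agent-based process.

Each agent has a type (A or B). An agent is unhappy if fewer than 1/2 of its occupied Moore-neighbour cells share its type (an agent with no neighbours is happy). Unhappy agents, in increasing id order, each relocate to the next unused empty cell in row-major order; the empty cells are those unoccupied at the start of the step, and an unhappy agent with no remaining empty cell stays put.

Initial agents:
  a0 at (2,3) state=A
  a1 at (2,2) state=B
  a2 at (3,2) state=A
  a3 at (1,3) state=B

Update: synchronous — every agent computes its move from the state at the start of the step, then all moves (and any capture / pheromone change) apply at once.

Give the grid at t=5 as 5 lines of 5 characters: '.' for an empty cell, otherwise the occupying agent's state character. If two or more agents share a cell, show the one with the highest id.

t=1: a0@(0,0):A a1@(0,1):B a2@(3,2):A a3@(1,3):B
t=2: a0@(0,2):A a1@(0,3):B a2@(3,2):A a3@(1,3):B
t=3: a0@(0,0):A a1@(0,3):B a2@(3,2):A a3@(1,3):B
t=4: (unchanged — steady state)

A..B.
...B.
.....
..A..
.....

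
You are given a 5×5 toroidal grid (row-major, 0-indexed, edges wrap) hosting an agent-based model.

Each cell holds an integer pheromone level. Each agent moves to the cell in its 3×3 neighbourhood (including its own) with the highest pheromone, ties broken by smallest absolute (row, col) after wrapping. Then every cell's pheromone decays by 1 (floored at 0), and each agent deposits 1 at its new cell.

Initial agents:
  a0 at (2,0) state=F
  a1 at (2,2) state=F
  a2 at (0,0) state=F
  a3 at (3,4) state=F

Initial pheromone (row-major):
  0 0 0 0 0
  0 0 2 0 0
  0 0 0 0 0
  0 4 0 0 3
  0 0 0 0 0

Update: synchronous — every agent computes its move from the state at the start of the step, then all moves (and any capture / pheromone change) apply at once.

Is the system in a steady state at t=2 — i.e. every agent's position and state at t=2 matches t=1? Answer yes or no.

yes

t=1: a0@(3,1) a1@(3,1) a2@(0,0) a3@(3,4) | pheromone: 1 0 0 0 0 / 0 0 1 0 0 / 0 0 0 0 0 / 0 5 0 0 3 / 0 0 0 0 0
t=2: a0@(3,1) a1@(3,1) a2@(0,0) a3@(3,4) | pheromone: 1 0 0 0 0 / 0 0 0 0 0 / 0 0 0 0 0 / 0 6 0 0 3 / 0 0 0 0 0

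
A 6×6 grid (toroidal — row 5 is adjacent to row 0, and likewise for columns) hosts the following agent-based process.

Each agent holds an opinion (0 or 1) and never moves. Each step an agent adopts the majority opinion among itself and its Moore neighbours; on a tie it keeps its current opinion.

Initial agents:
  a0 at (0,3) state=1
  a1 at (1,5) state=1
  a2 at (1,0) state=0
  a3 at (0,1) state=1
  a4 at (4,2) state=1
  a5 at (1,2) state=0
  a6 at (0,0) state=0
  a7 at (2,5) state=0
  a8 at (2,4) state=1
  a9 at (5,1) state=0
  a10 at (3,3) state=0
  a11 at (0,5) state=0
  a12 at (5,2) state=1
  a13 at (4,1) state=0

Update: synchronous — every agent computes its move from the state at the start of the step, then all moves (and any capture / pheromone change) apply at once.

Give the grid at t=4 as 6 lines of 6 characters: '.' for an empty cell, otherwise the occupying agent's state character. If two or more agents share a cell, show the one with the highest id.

t=1: a0@(0,3):1 a1@(1,5):0 a2@(1,0):0 a3@(0,1):0 a4@(4,2):0 a5@(1,2):1 a6@(0,0):0 a7@(2,5):0 a8@(2,4):1 a9@(5,1):0 a10@(3,3):1 a11@(0,5):0 a12@(5,2):1 a13@(4,1):0
t=2: a0@(0,3):1 a1@(1,5):0 a2@(1,0):0 a3@(0,1):0 a4@(4,2):0 a5@(1,2):1 a6@(0,0):0 a7@(2,5):0 a8@(2,4):1 a9@(5,1):0 a10@(3,3):1 a11@(0,5):0 a12@(5,2):0 a13@(4,1):0
t=3: (unchanged — steady state)

00.1.0
0.1..0
....10
...1..
.00...
.00...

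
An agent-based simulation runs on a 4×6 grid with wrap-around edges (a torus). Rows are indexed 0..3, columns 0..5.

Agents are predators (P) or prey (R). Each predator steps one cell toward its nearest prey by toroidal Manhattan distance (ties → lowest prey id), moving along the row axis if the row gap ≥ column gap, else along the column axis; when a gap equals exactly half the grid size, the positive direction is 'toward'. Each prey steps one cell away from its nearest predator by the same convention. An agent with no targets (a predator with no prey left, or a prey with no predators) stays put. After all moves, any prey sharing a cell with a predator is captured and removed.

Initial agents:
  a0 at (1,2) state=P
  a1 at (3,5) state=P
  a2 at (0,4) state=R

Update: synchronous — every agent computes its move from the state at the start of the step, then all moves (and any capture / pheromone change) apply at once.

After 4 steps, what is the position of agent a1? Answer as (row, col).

t=1: a0@(1,3):P a1@(0,5):P a2@(1,4):R
t=2: a0@(1,4):P a1@(1,5):P
t=3: (unchanged — steady state)

(1, 5)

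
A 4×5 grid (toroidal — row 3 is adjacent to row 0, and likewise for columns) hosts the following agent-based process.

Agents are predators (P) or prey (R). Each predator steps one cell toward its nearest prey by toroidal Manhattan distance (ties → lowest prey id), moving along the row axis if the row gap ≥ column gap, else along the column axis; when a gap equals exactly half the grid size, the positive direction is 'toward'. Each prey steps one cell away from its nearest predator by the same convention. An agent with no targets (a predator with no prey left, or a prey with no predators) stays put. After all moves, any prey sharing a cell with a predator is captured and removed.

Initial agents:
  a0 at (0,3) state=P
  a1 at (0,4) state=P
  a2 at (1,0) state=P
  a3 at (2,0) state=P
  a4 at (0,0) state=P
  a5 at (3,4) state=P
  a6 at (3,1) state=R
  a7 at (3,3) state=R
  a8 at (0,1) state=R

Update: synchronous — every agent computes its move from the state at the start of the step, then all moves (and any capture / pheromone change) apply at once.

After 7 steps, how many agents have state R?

0

t=1: a0@(3,3):P a1@(3,4):P a2@(0,0):P a3@(3,0):P a4@(0,1):P a5@(3,3):P a7@(2,3):R a8@(0,2):R
t=2: a0@(2,3):P a1@(2,4):P a2@(0,1):P a3@(3,4):P a4@(0,2):P a5@(2,3):P a7@(1,3):R a8@(0,3):R
t=3: a0@(1,3):P a1@(1,4):P a2@(0,2):P a3@(0,4):P a4@(0,3):P a5@(1,3):P
t=4: (unchanged — steady state)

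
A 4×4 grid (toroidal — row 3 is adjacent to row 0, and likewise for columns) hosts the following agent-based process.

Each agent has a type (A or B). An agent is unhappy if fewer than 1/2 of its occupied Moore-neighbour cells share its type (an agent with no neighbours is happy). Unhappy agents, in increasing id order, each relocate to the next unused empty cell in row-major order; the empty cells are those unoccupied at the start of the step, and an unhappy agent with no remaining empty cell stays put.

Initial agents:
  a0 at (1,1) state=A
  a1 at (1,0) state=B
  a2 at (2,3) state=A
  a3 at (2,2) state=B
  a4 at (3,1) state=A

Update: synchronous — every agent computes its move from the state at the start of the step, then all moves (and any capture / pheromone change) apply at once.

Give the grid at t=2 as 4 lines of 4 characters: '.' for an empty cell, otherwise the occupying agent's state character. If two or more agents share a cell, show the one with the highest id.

t=1: a0@(0,0):A a1@(0,1):B a2@(0,2):A a3@(0,3):B a4@(1,2):A
t=2: a0@(1,0):A a1@(1,1):B a2@(1,3):A a3@(2,0):B a4@(2,1):A

....
AB.A
BA..
....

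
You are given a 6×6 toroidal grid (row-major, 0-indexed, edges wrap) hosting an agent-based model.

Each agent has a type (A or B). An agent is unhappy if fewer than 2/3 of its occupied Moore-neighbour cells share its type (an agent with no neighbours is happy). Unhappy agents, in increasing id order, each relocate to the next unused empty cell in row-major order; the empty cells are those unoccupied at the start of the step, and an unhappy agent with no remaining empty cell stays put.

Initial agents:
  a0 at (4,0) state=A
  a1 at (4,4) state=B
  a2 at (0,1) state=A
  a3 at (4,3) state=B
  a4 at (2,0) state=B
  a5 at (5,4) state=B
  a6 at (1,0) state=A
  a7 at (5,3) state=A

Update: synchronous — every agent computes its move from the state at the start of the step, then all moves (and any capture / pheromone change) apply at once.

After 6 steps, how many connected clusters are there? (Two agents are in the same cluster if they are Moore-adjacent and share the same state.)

t=1: a0@(4,0):A a1@(4,4):B a2@(0,1):A a3@(4,3):B a4@(0,0):B a5@(5,4):B a6@(0,2):A a7@(0,3):A
t=2: a0@(4,0):A a1@(4,4):B a2@(0,4):A a3@(4,3):B a4@(0,5):B a5@(5,4):B a6@(0,2):A a7@(1,0):A
t=3: a0@(4,0):A a1@(4,4):B a2@(0,0):A a3@(4,3):B a4@(0,1):B a5@(5,4):B a6@(0,2):A a7@(0,3):A
t=4: a0@(4,0):A a1@(4,4):B a2@(0,4):A a3@(4,3):B a4@(0,5):B a5@(5,4):B a6@(1,0):A a7@(1,1):A
t=5: a0@(4,0):A a1@(4,4):B a2@(0,0):A a3@(4,3):B a4@(0,1):B a5@(5,4):B a6@(0,2):A a7@(1,1):A
t=6: a0@(4,0):A a1@(4,4):B a2@(0,3):A a3@(4,3):B a4@(0,4):B a5@(5,4):B a6@(0,5):A a7@(1,1):A

5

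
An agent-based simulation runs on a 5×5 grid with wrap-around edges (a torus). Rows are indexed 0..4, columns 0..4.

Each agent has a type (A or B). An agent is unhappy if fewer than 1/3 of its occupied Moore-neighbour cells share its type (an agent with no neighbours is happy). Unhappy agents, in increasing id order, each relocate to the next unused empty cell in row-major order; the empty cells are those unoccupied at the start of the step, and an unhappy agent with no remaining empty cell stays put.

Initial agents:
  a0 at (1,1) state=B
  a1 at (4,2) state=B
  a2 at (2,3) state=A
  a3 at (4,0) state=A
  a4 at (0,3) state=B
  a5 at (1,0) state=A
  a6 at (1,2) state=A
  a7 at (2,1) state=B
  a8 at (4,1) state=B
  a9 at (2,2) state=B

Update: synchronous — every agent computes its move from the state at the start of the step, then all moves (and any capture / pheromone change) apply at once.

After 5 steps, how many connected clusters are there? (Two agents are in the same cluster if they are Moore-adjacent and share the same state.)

2

t=1: a0@(1,1):B a1@(4,2):B a2@(2,3):A a3@(0,0):A a4@(0,3):B a5@(0,1):A a6@(0,2):A a7@(2,1):B a8@(4,1):B a9@(2,2):B
t=2: a0@(1,1):B a1@(4,2):B a2@(0,4):A a3@(0,0):A a4@(0,3):B a5@(0,1):A a6@(1,0):A a7@(2,1):B a8@(1,2):B a9@(2,2):B
t=3: (unchanged — steady state)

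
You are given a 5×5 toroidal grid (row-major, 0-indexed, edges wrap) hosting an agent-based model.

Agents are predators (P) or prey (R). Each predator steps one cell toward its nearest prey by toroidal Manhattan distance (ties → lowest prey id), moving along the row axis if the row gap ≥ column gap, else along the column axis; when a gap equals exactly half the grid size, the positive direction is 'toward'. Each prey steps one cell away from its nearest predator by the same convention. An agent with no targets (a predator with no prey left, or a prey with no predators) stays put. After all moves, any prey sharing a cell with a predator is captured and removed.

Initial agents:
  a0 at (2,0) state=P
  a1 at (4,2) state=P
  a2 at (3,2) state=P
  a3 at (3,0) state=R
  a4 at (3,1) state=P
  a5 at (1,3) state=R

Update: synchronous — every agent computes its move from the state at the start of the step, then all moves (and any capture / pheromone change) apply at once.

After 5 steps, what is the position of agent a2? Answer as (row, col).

(2, 1)

t=1: a0@(3,0):P a1@(4,1):P a2@(3,1):P a3@(4,0):R a4@(3,0):P a5@(1,2):R
t=2: a0@(4,0):P a1@(4,0):P a2@(4,1):P a3@(0,0):R a4@(4,0):P a5@(2,2):R
t=3: a0@(0,0):P a1@(0,0):P a2@(0,1):P a3@(1,0):R a4@(0,0):P a5@(1,2):R
t=4: a0@(1,0):P a1@(1,0):P a2@(1,1):P a3@(2,0):R a4@(1,0):P a5@(2,2):R
t=5: a0@(2,0):P a1@(2,0):P a2@(2,1):P a3@(3,0):R a4@(2,0):P a5@(3,2):R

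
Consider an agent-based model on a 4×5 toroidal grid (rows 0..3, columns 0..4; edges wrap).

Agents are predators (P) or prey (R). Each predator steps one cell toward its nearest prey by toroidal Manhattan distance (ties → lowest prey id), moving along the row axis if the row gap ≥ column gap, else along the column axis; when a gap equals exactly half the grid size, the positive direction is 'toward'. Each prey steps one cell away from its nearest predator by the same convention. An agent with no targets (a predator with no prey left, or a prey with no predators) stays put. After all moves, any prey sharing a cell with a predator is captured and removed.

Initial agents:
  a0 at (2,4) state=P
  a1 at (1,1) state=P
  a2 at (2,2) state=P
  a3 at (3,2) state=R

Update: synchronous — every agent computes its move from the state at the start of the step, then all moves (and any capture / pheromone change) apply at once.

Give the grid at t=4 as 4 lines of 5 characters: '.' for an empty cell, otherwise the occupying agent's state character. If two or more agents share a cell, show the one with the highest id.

.....
.P.P.
..P..
..R..

t=1: a0@(2,3):P a1@(2,1):P a2@(3,2):P a3@(0,2):R
t=2: a0@(3,3):P a1@(3,1):P a2@(0,2):P a3@(1,2):R
t=3: a0@(0,3):P a1@(0,1):P a2@(1,2):P a3@(2,2):R
t=4: a0@(1,3):P a1@(1,1):P a2@(2,2):P a3@(3,2):R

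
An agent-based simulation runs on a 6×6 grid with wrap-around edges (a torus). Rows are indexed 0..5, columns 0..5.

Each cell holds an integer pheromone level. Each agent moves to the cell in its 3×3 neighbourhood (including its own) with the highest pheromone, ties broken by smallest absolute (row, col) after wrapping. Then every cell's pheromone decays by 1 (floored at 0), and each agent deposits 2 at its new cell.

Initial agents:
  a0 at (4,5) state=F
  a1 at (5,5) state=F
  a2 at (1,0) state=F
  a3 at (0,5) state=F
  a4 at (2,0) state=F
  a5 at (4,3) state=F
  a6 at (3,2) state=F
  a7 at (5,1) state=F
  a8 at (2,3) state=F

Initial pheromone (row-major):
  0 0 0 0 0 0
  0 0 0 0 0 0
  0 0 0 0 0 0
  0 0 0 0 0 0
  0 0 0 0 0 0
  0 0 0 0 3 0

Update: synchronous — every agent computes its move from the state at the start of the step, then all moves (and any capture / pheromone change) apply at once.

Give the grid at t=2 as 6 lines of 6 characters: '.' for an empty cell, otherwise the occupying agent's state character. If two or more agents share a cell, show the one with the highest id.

t=1: a0@(5,4) a1@(5,4) a2@(0,0) a3@(5,4) a4@(1,0) a5@(5,4) a6@(2,1) a7@(0,0) a8@(1,2) | pheromone: 4 0 0 0 0 0 / 2 0 2 0 0 0 / 0 2 0 0 0 0 / 0 0 0 0 0 0 / 0 0 0 0 0 0 / 0 0 0 0 10 0
t=2: a0@(5,4) a1@(5,4) a2@(0,0) a3@(5,4) a4@(0,0) a5@(5,4) a6@(1,0) a7@(0,0) a8@(1,2) | pheromone: 9 0 0 0 0 0 / 3 0 3 0 0 0 / 0 1 0 0 0 0 / 0 0 0 0 0 0 / 0 0 0 0 0 0 / 0 0 0 0 17 0

F.....
F.F...
......
......
......
....F.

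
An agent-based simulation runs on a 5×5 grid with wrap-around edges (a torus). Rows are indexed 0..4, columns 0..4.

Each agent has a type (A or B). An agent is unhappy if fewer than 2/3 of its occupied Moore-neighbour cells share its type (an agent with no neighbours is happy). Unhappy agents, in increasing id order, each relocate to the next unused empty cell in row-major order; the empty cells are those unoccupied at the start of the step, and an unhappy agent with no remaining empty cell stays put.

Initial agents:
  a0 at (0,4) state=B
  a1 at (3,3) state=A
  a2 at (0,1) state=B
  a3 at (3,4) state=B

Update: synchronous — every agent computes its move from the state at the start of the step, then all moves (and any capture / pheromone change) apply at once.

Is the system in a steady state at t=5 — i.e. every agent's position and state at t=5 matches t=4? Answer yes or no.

no

t=1: a0@(0,4):B a1@(0,0):A a2@(0,1):B a3@(0,2):B
t=2: a0@(0,3):B a1@(1,0):A a2@(1,1):B a3@(0,2):B
t=3: a0@(0,3):B a1@(0,0):A a2@(0,1):B a3@(0,2):B
t=4: a0@(0,3):B a1@(0,4):A a2@(1,0):B a3@(0,2):B
t=5: a0@(0,0):B a1@(0,1):A a2@(1,1):B a3@(0,2):B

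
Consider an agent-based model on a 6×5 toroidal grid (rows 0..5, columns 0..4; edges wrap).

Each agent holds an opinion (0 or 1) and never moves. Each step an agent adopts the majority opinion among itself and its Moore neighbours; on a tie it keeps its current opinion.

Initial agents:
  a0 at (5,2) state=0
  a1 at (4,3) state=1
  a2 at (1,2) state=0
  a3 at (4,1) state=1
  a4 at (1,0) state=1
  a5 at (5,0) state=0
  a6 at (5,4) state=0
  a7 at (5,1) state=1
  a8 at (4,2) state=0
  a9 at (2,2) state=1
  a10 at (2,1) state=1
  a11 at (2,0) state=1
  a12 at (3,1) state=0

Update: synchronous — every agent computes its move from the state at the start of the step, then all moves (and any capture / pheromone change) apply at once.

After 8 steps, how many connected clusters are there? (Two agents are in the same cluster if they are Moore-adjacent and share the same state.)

t=1: a0@(5,2):1 a1@(4,3):0 a2@(1,2):1 a3@(4,1):0 a4@(1,0):1 a5@(5,0):0 a6@(5,4):0 a7@(5,1):0 a8@(4,2):0 a9@(2,2):1 a10@(2,1):1 a11@(2,0):1 a12@(3,1):1
t=2: a0@(5,2):0 a1@(4,3):0 a2@(1,2):1 a3@(4,1):0 a4@(1,0):1 a5@(5,0):0 a6@(5,4):0 a7@(5,1):0 a8@(4,2):0 a9@(2,2):1 a10@(2,1):1 a11@(2,0):1 a12@(3,1):1
t=3: (unchanged — steady state)

2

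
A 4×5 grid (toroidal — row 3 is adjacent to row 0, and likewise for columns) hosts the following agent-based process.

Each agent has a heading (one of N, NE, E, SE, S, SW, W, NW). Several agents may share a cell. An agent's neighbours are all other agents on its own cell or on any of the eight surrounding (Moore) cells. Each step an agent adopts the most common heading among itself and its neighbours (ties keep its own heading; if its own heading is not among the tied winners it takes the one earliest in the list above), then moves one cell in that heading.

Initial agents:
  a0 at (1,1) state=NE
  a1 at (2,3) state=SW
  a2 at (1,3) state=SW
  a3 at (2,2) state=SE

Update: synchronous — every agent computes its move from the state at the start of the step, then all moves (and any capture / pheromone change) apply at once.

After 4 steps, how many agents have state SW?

t=1: a0@(0,2):NE a1@(3,2):SW a2@(2,2):SW a3@(3,1):SW
t=2: a0@(1,1):SW a1@(0,1):SW a2@(3,1):SW a3@(0,0):SW
t=3: a0@(2,0):SW a1@(1,0):SW a2@(0,0):SW a3@(1,4):SW
t=4: a0@(3,4):SW a1@(2,4):SW a2@(1,4):SW a3@(2,3):SW

4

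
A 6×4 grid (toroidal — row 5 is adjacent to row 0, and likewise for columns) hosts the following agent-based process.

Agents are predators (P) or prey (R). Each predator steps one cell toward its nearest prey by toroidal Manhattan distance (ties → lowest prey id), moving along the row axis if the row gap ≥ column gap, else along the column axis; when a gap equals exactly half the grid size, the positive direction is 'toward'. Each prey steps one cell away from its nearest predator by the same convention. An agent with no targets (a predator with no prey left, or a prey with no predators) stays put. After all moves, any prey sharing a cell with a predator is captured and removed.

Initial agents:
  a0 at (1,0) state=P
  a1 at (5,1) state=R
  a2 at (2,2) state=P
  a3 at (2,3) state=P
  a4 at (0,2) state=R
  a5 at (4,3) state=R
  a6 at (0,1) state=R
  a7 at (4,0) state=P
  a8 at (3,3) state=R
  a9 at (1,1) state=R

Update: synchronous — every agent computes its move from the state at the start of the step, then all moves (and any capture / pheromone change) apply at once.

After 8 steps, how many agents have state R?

t=1: a0@(1,1):P a1@(0,1):R a2@(1,2):P a3@(3,3):P a4@(5,2):R a5@(4,2):R a6@(5,1):R a7@(4,3):P
t=2: a0@(0,1):P a1@(5,1):R a2@(0,2):P a3@(4,3):P a5@(4,1):R a6@(4,1):R a7@(4,2):P
t=3: a0@(5,1):P a2@(5,2):P a3@(4,0):P a7@(4,1):P
t=4: (unchanged — steady state)

0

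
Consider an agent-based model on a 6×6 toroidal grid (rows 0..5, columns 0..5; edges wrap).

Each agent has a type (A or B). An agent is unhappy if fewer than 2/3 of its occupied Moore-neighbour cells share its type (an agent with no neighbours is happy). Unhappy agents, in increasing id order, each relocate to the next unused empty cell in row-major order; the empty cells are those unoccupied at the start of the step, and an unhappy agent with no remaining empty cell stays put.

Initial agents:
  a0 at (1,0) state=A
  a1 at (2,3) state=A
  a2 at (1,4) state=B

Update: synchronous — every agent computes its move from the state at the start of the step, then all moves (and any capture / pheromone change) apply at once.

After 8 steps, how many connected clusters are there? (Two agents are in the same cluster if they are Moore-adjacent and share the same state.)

t=1: a0@(1,0):A a1@(0,0):A a2@(0,1):B
t=2: a0@(0,2):A a1@(0,3):A a2@(0,4):B
t=3: a0@(0,2):A a1@(0,0):A a2@(0,1):B
t=4: a0@(0,3):A a1@(0,4):A a2@(0,5):B
t=5: a0@(0,3):A a1@(0,0):A a2@(0,1):B
t=6: a0@(0,3):A a1@(0,2):A a2@(0,4):B
t=7: a0@(0,0):A a1@(0,2):A a2@(0,1):B
t=8: a0@(0,3):A a1@(0,4):A a2@(0,5):B

2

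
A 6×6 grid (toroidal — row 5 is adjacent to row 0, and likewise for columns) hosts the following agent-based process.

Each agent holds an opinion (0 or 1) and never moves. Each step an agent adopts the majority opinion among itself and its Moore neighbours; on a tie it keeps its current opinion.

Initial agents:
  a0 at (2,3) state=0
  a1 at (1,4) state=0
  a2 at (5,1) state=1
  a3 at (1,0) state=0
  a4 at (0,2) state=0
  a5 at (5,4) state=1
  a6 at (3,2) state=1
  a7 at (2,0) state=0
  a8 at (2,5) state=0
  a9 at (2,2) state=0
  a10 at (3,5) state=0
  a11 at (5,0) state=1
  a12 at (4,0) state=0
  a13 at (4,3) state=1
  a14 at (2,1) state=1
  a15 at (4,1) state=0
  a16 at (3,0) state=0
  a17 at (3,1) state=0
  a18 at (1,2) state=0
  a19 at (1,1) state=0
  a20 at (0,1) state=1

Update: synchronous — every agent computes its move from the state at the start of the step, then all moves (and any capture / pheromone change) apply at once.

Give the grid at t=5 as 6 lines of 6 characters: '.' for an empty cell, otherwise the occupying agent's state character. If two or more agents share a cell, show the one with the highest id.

.00...
000.0.
0000.0
000..0
00.1..
00..1.

t=1: a0@(2,3):0 a1@(1,4):0 a2@(5,1):1 a3@(1,0):0 a4@(0,2):0 a5@(5,4):1 a6@(3,2):0 a7@(2,0):0 a8@(2,5):0 a9@(2,2):0 a10@(3,5):0 a11@(5,0):1 a12@(4,0):0 a13@(4,3):1 a14@(2,1):0 a15@(4,1):0 a16@(3,0):0 a17@(3,1):0 a18@(1,2):0 a19@(1,1):0 a20@(0,1):0
t=2: a0@(2,3):0 a1@(1,4):0 a2@(5,1):0 a3@(1,0):0 a4@(0,2):0 a5@(5,4):1 a6@(3,2):0 a7@(2,0):0 a8@(2,5):0 a9@(2,2):0 a10@(3,5):0 a11@(5,0):0 a12@(4,0):0 a13@(4,3):1 a14@(2,1):0 a15@(4,1):0 a16@(3,0):0 a17@(3,1):0 a18@(1,2):0 a19@(1,1):0 a20@(0,1):0
t=3: (unchanged — steady state)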